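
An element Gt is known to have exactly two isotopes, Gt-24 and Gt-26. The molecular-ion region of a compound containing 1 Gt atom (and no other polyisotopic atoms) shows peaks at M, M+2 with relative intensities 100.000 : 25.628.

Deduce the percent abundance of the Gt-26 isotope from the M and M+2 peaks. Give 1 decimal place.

20.4%

Let p = fractional abundance of Gt-24. I(M+2)/I(M) = [C(1,1)·p^0·(1−p)] / p^1 = 1·(1−p)/p = 25.628/100.000 = 0.2563
(1−p)/p = 0.2563/1 = 0.2563  ⇒  p = 1/(1 + 0.2563) = 0.7960
Gt-24: 79.6%, Gt-26: 20.4%.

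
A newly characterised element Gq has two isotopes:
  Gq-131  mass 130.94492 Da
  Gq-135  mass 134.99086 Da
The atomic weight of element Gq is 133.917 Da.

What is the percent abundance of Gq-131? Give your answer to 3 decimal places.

26.542%

With x = fraction of Gq-131 (so Gq-135 is 1 − x):
130.94492·x + 134.99086·(1 − x) = 133.917
(130.94492 − 134.99086)·x = 133.917 − 134.99086
x = -1.07386 / -4.04594 = 0.26542 → 26.542% Gq-131, 73.458% Gq-135.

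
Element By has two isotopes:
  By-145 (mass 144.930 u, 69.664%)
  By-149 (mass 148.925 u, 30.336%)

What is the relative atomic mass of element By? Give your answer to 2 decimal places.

146.14 u

Average mass = Σ (abundance × isotope mass) = 0.69664 × 144.930 + 0.30336 × 148.925
= 100.9640 + 45.1779 = 146.1419 u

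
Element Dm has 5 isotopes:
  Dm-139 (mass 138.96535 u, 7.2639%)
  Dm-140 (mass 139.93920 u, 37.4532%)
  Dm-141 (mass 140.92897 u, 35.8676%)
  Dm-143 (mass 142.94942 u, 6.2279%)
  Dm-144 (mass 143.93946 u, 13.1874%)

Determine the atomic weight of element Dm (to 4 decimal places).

140.9385 u

The abundance-weighted mean is 0.072639 × 138.96535 + 0.374532 × 139.93920 + 0.358676 × 140.92897 + 0.062279 × 142.94942 + 0.131874 × 143.93946
= 10.094304 + 52.411708 + 50.547839 + 8.902747 + 18.981872 = 140.938470 u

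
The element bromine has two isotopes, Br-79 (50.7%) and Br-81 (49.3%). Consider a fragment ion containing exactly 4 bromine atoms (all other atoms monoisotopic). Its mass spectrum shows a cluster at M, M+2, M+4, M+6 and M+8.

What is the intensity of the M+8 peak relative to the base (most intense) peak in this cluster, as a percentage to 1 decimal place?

15.8%

Term probabilities: M 0.0661, M+2 0.2570, M+4 0.3749, M+6 0.2430, M+8 0.0591. Base peak = M+4.
P(M+4) = C(4,2) × 0.507^2 × 0.493^2 = 6 × 0.257049 × 0.243049 = 0.374853 (base)
P(M+8) = C(4,4) × 0.507^0 × 0.493^4 = 1 × 1.0000 × 0.05907282 = 0.059073
Relative intensity = 0.059073 / 0.374853 × 100 = 15.8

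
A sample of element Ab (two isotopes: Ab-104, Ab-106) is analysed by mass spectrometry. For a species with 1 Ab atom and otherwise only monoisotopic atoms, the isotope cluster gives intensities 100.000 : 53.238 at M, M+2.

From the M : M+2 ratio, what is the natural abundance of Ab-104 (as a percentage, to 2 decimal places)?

Let p = fractional abundance of Ab-104. I(M+2)/I(M) = [C(1,1)·p^0·(1−p)] / p^1 = 1·(1−p)/p = 53.238/100.000 = 0.5324
(1−p)/p = 0.5324/1 = 0.5324  ⇒  p = 1/(1 + 0.5324) = 0.6526
Ab-104: 65.26%, Ab-106: 34.74%.

65.26%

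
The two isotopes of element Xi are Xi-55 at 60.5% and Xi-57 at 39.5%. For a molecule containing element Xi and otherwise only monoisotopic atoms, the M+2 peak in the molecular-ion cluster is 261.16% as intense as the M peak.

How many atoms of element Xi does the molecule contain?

4

The M+2/M ratio from n Xi atoms is n · q/p = n · 0.395/0.605.
n = 2.6116 × 0.605/0.395 = 4.00 ≈ 4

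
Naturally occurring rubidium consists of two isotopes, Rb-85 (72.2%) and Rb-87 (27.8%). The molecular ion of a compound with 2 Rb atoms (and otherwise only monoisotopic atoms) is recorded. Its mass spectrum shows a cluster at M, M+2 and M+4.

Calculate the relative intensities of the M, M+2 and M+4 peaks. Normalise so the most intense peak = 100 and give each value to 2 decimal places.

100.00 : 77.01 : 14.83

The 2 Rb atoms are independent, so intensities follow the terms of (0.722 + 0.278)^2.
P(M) = 0.722^2 = 0.521284
P(M+2) = 2 × 0.722^1 × 0.278^1 = 0.401432
P(M+4) = 0.278^2 = 0.077284
The M peak is largest (0.521284); scaling to 100 gives 100.00 : 77.01 : 14.83.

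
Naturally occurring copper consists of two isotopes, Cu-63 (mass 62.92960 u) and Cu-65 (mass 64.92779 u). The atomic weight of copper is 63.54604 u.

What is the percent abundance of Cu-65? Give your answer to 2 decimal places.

With x = fraction of Cu-63 (so Cu-65 is 1 − x):
62.92960·x + 64.92779·(1 − x) = 63.54604
(62.92960 − 64.92779)·x = 63.54604 − 64.92779
x = -1.38175 / -1.99819 = 0.69150 → 69.15% Cu-63, 30.85% Cu-65.

30.85%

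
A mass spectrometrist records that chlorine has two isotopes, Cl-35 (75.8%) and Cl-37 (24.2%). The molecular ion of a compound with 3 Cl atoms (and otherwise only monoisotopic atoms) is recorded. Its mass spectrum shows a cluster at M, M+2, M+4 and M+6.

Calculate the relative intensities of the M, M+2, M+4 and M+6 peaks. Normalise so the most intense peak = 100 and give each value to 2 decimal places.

The 3 Cl atoms are independent, so intensities follow the terms of (0.758 + 0.242)^3.
P(M) = 0.758^3 = 0.435520
P(M+2) = 3 × 0.758^2 × 0.242^1 = 0.417133
P(M+4) = 3 × 0.758^1 × 0.242^2 = 0.133175
P(M+6) = 0.242^3 = 0.014172
The M peak is largest (0.435520); scaling to 100 gives 100.00 : 95.78 : 30.58 : 3.25.

100.00 : 95.78 : 30.58 : 3.25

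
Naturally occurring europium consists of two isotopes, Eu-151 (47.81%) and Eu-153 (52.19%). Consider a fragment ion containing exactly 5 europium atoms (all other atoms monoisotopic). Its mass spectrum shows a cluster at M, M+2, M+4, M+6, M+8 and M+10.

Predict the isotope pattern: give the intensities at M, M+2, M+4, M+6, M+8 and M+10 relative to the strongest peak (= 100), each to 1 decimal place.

7.7 : 42.0 : 91.6 : 100.0 : 54.6 : 11.9

Each Eu atom is independently Eu-151 (p = 0.4781) or Eu-153 (q = 0.5219); the cluster is the binomial expansion (p + q)^5.
P(M) = 0.4781^5 = 0.024980
P(M+2) = 5 × 0.4781^4 × 0.5219^1 = 0.136343
P(M+4) = 10 × 0.4781^3 × 0.5219^2 = 0.297667
P(M+6) = 10 × 0.4781^2 × 0.5219^3 = 0.324937
P(M+8) = 5 × 0.4781^1 × 0.5219^4 = 0.177353
P(M+10) = 0.5219^5 = 0.038720
The M+6 peak is largest (0.324937); scaling to 100 gives 7.7 : 42.0 : 91.6 : 100.0 : 54.6 : 11.9.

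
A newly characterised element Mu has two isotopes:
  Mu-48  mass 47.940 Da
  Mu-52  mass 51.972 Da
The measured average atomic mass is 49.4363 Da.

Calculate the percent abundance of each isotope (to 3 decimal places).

With x = fraction of Mu-48 (so Mu-52 is 1 − x):
47.940·x + 51.972·(1 − x) = 49.4363
(47.940 − 51.972)·x = 49.4363 − 51.972
x = -2.5357 / -4.032 = 0.62889 → 62.889% Mu-48, 37.111% Mu-52.

Mu-48: 62.889%, Mu-52: 37.111%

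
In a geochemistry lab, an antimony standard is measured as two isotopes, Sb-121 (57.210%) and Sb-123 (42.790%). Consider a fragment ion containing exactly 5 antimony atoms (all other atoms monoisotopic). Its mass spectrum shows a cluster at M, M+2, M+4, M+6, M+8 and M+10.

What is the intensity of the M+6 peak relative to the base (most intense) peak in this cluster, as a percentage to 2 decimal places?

Term probabilities: M 0.0613, M+2 0.2292, M+4 0.3428, M+6 0.2564, M+8 0.0959, M+10 0.0143. Base peak = M+4.
P(M+4) = C(5,2) × 0.57210^3 × 0.42790^2 = 10 × 0.18724742 × 0.18309841 = 0.342847 (base)
P(M+6) = C(5,3) × 0.57210^2 × 0.42790^3 = 10 × 0.32729841 × 0.07834781 = 0.256431
Relative intensity = 0.256431 / 0.342847 × 100 = 74.79

74.79%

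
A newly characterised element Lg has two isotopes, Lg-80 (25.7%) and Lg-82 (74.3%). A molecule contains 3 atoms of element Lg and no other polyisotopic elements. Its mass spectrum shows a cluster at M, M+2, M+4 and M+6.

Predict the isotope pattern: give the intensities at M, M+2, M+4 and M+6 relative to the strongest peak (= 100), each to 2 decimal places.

3.99 : 34.59 : 100.00 : 96.37

Expanding (0.257 + 0.743)^3:
P(M) = 0.257^3 = 0.016975
P(M+2) = 3 × 0.257^2 × 0.743^1 = 0.147223
P(M+4) = 3 × 0.257^1 × 0.743^2 = 0.425630
P(M+6) = 0.743^3 = 0.410172
The M+4 peak is largest (0.425630); scaling to 100 gives 3.99 : 34.59 : 100.00 : 96.37.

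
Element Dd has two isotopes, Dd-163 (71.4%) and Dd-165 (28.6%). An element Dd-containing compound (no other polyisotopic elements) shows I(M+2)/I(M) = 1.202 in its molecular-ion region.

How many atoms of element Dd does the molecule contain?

3

For n independent Dd atoms, I(M+2)/I(M) = n · (abundance Dd-165) / (abundance Dd-163) = n · 0.286/0.714.
n = 1.202 × 0.714/0.286 = 3.00 ≈ 3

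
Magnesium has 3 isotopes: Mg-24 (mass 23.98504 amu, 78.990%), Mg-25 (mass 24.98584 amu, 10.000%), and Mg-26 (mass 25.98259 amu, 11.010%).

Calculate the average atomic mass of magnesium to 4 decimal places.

24.3051 amu

Weight each isotope mass by its fractional abundance: 0.78990 × 23.98504 + 0.10000 × 24.98584 + 0.11010 × 25.98259
= 18.945783 + 2.498584 + 2.860683 = 24.305050 amu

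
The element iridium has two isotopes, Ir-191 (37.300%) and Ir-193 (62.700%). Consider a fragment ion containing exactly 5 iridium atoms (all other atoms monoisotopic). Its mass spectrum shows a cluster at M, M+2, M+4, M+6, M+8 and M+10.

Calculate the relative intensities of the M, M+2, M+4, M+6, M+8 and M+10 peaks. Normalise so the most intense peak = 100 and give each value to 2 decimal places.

2.11 : 17.70 : 59.49 : 100.00 : 84.05 : 28.26

Expanding (0.37300 + 0.62700)^5:
P(M) = 0.37300^5 = 0.007220
P(M+2) = 5 × 0.37300^4 × 0.62700^1 = 0.060684
P(M+4) = 10 × 0.37300^3 × 0.62700^2 = 0.204015
P(M+6) = 10 × 0.37300^2 × 0.62700^3 = 0.342942
P(M+8) = 5 × 0.37300^1 × 0.62700^4 = 0.288237
P(M+10) = 0.62700^5 = 0.096903
The M+6 peak is largest (0.342942); scaling to 100 gives 2.11 : 17.70 : 59.49 : 100.00 : 84.05 : 28.26.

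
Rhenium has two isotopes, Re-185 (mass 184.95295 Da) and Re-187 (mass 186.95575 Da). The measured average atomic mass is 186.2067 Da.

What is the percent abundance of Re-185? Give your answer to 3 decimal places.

37.400%

With x = fraction of Re-185 (so Re-187 is 1 − x):
184.95295·x + 186.95575·(1 − x) = 186.2067
(184.95295 − 186.95575)·x = 186.2067 − 186.95575
x = -0.74905 / -2.00280 = 0.37400 → 37.400% Re-185, 62.600% Re-187.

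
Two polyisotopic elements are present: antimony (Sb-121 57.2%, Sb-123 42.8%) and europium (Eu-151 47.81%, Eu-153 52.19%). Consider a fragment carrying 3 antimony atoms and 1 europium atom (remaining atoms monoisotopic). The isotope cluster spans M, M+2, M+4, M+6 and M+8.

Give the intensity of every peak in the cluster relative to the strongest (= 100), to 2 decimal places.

Antimony pattern (n=3): 0.18714925 : 0.42010426 : 0.31434374 : 0.07840275
Europium pattern (n=1): 0.4781 : 0.5219
Convolve the two distributions (both contribute in 2-u steps):
  M: 0.18714925×0.4781 = 0.089476
  M+2: 0.18714925×0.5219 + 0.42010426×0.4781 = 0.298525
  M+4: 0.42010426×0.5219 + 0.31434374×0.4781 = 0.369540
  M+6: 0.31434374×0.5219 + 0.07840275×0.4781 = 0.201540
  M+8: 0.07840275×0.5219 = 0.040918
Scale to base peak (0.369540) = 100: 24.21 : 80.78 : 100.00 : 54.54 : 11.07

24.21 : 80.78 : 100.00 : 54.54 : 11.07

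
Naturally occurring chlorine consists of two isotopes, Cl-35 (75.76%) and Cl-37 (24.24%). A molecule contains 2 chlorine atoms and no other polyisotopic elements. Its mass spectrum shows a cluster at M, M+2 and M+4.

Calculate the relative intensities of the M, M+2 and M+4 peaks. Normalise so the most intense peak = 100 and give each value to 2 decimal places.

100.00 : 63.99 : 10.24

Each Cl atom is independently Cl-35 (p = 0.7576) or Cl-37 (q = 0.2424); the cluster is the binomial expansion (p + q)^2.
P(M) = 0.7576^2 = 0.573958
P(M+2) = 2 × 0.7576^1 × 0.2424^1 = 0.367284
P(M+4) = 0.2424^2 = 0.058758
The M peak is largest (0.573958); scaling to 100 gives 100.00 : 63.99 : 10.24.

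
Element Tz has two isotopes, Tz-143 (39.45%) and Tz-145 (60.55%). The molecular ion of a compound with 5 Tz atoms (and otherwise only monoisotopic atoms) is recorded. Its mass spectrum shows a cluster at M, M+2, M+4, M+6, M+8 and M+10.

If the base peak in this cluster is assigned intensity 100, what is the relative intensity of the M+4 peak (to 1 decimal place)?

Binomial terms of (0.3945 + 0.6055)^5: M 0.0096, M+2 0.0733, M+4 0.2251, M+6 0.3455, M+8 0.2651, M+10 0.0814 → M+6 is the base peak.
P(M+6) = C(5,3) × 0.3945^2 × 0.6055^3 = 10 × 0.15563025 × 0.22199462 = 0.345491 (base)
P(M+4) = C(5,2) × 0.3945^3 × 0.6055^2 = 10 × 0.06139613 × 0.36663025 = 0.225097
Relative intensity = 0.225097 / 0.345491 × 100 = 65.2

65.2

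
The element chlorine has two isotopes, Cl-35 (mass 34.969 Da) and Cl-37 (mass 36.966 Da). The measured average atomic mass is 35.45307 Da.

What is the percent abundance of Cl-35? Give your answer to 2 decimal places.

75.76%

With x = fraction of Cl-35 (so Cl-37 is 1 − x):
34.969·x + 36.966·(1 − x) = 35.45307
(34.969 − 36.966)·x = 35.45307 − 36.966
x = -1.51293 / -1.997 = 0.75760 → 75.76% Cl-35, 24.24% Cl-37.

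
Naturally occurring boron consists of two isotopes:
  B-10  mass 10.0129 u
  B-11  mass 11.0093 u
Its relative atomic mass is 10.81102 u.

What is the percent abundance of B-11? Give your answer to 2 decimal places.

With x = fraction of B-10 (so B-11 is 1 − x):
10.0129·x + 11.0093·(1 − x) = 10.81102
(10.0129 − 11.0093)·x = 10.81102 − 11.0093
x = -0.19828 / -0.9964 = 0.19900 → 19.90% B-10, 80.10% B-11.

80.10%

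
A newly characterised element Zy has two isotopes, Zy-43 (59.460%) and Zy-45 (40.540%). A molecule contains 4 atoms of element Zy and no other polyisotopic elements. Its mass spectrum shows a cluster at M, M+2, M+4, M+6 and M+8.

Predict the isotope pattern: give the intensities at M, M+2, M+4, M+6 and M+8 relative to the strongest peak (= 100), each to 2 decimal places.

35.85 : 97.78 : 100.00 : 45.45 : 7.75

The 4 Zy atoms are independent, so intensities follow the terms of (0.59460 + 0.40540)^4.
P(M) = 0.59460^4 = 0.124997
P(M+2) = 4 × 0.59460^3 × 0.40540^1 = 0.340893
P(M+4) = 6 × 0.59460^2 × 0.40540^2 = 0.348633
P(M+6) = 4 × 0.59460^1 × 0.40540^3 = 0.158466
P(M+8) = 0.40540^4 = 0.027011
The M+4 peak is largest (0.348633); scaling to 100 gives 35.85 : 97.78 : 100.00 : 45.45 : 7.75.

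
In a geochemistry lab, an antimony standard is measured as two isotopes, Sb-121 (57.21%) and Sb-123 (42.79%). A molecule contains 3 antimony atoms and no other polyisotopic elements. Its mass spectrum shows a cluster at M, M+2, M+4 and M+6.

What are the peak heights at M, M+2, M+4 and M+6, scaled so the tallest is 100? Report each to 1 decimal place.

The 3 Sb atoms are independent, so intensities follow the terms of (0.5721 + 0.4279)^3.
P(M) = 0.5721^3 = 0.187247
P(M+2) = 3 × 0.5721^2 × 0.4279^1 = 0.420153
P(M+4) = 3 × 0.5721^1 × 0.4279^2 = 0.314252
P(M+6) = 0.4279^3 = 0.078348
The M+2 peak is largest (0.420153); scaling to 100 gives 44.6 : 100.0 : 74.8 : 18.6.

44.6 : 100.0 : 74.8 : 18.6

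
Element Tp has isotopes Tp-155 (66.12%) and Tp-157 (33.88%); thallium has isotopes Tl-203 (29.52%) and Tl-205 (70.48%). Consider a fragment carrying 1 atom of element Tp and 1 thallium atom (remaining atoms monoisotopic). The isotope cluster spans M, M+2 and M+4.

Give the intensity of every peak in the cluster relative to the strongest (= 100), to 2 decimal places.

34.48 : 100.00 : 42.19

Element Tp pattern (n=1): 0.6612 : 0.3388
Thallium pattern (n=1): 0.2952 : 0.7048
Convolve the two distributions (both contribute in 2-u steps):
  M: 0.6612×0.2952 = 0.195186
  M+2: 0.6612×0.7048 + 0.3388×0.2952 = 0.566028
  M+4: 0.3388×0.7048 = 0.238786
Scale to base peak (0.566028) = 100: 34.48 : 100.00 : 42.19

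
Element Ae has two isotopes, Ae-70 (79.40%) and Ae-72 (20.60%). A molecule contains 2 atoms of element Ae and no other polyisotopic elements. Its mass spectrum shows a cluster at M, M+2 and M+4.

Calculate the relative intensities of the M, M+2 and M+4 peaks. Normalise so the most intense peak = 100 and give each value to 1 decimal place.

Each Ae atom is independently Ae-70 (p = 0.7940) or Ae-72 (q = 0.2060); the cluster is the binomial expansion (p + q)^2.
P(M) = 0.7940^2 = 0.630436
P(M+2) = 2 × 0.7940^1 × 0.2060^1 = 0.327128
P(M+4) = 0.2060^2 = 0.042436
The M peak is largest (0.630436); scaling to 100 gives 100.0 : 51.9 : 6.7.

100.0 : 51.9 : 6.7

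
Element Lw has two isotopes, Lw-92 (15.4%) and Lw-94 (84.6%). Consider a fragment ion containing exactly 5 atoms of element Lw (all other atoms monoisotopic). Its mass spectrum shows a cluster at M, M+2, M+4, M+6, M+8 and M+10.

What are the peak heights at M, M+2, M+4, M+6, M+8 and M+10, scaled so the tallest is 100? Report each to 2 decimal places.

0.02 : 0.55 : 6.03 : 33.14 : 91.02 : 100.00

The 5 Lw atoms are independent, so intensities follow the terms of (0.154 + 0.846)^5.
P(M) = 0.154^5 = 0.000087
P(M+2) = 5 × 0.154^4 × 0.846^1 = 0.002379
P(M+4) = 10 × 0.154^3 × 0.846^2 = 0.026140
P(M+6) = 10 × 0.154^2 × 0.846^3 = 0.143599
P(M+8) = 5 × 0.154^1 × 0.846^4 = 0.394432
P(M+10) = 0.846^5 = 0.433363
The M+10 peak is largest (0.433363); scaling to 100 gives 0.02 : 0.55 : 6.03 : 33.14 : 91.02 : 100.00.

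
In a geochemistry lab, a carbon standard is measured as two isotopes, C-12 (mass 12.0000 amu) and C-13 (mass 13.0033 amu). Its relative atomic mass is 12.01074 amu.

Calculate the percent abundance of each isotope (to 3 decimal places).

C-12: 98.930%, C-13: 1.070%

Writing the weighted mean with unknown fraction x of C-12:
12.0000·x + 13.0033·(1 − x) = 12.01074
(12.0000 − 13.0033)·x = 12.01074 − 13.0033
x = -0.99256 / -1.0033 = 0.98930 → 98.930% C-12, 1.070% C-13.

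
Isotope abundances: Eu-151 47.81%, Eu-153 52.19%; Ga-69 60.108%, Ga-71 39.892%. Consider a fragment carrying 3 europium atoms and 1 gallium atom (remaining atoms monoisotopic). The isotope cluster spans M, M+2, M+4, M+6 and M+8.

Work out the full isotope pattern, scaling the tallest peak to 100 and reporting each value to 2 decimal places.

17.40 : 68.52 : 100.00 : 63.90 : 15.02

Europium pattern (n=3): 0.10928391 : 0.3578871 : 0.39067407 : 0.14215492
Gallium pattern (n=1): 0.60108 : 0.39892
Convolve the two distributions (both contribute in 2-u steps):
  M: 0.10928391×0.60108 = 0.065688
  M+2: 0.10928391×0.39892 + 0.3578871×0.60108 = 0.258714
  M+4: 0.3578871×0.39892 + 0.39067407×0.60108 = 0.377595
  M+6: 0.39067407×0.39892 + 0.14215492×0.60108 = 0.241294
  M+8: 0.14215492×0.39892 = 0.056708
Scale to base peak (0.377595) = 100: 17.40 : 68.52 : 100.00 : 63.90 : 15.02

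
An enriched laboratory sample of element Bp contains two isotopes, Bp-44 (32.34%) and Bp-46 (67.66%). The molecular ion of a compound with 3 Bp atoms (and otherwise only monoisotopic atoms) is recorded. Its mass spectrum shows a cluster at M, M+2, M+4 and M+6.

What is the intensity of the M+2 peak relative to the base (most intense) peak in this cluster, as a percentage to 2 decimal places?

Binomial terms of (0.3234 + 0.6766)^3: M 0.0338, M+2 0.2123, M+4 0.4441, M+6 0.3097 → M+4 is the base peak.
P(M+4) = C(3,2) × 0.3234^1 × 0.6766^2 = 3 × 0.3234 × 0.45778756 = 0.444145 (base)
P(M+2) = C(3,1) × 0.3234^2 × 0.6766^1 = 3 × 0.10458756 × 0.6766 = 0.212292
Relative intensity = 0.212292 / 0.444145 × 100 = 47.80

47.80%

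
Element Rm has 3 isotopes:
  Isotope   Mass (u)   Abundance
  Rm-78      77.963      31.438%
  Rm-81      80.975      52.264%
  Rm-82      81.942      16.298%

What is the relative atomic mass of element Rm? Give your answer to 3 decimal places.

80.186 u

The abundance-weighted mean is 0.31438 × 77.963 + 0.52264 × 80.975 + 0.16298 × 81.942
= 24.5100 + 42.3208 + 13.3549 = 80.1857 u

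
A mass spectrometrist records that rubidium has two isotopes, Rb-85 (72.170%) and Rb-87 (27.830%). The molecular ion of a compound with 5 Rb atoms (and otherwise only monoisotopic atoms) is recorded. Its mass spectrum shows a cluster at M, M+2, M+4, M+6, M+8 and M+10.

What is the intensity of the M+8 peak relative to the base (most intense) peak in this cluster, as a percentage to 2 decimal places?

5.73%

(0.72170 + 0.27830)^5 gives M 0.1958, M+2 0.3775, M+4 0.2911, M+6 0.1123, M+8 0.0216, M+10 0.0017; the largest is M+2.
P(M+2) = C(5,1) × 0.72170^4 × 0.27830^1 = 5 × 0.27128565 × 0.2783 = 0.377494 (base)
P(M+8) = C(5,4) × 0.72170^1 × 0.27830^4 = 5 × 0.7217 × 0.00599864 = 0.021646
Relative intensity = 0.021646 / 0.377494 × 100 = 5.73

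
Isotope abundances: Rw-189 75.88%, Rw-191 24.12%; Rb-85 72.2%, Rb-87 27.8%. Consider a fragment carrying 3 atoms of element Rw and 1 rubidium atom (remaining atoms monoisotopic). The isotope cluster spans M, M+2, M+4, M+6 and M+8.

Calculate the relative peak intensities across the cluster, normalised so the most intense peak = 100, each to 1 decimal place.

Element Rw pattern (n=3): 0.43689992 : 0.41663256 : 0.13243512 : 0.0140324
Rubidium pattern (n=1): 0.7220 : 0.2780
Convolve the two distributions (both contribute in 2-u steps):
  M: 0.43689992×0.7220 = 0.315442
  M+2: 0.43689992×0.2780 + 0.41663256×0.7220 = 0.422267
  M+4: 0.41663256×0.2780 + 0.13243512×0.7220 = 0.211442
  M+6: 0.13243512×0.2780 + 0.0140324×0.7220 = 0.046948
  M+8: 0.0140324×0.2780 = 0.003901
Scale to base peak (0.422267) = 100: 74.7 : 100.0 : 50.1 : 11.1 : 0.9

74.7 : 100.0 : 50.1 : 11.1 : 0.9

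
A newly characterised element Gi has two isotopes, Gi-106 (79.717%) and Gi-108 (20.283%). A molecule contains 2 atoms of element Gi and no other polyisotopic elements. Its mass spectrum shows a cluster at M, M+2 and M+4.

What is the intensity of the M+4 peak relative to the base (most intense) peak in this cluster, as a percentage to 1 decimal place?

6.5%

(0.79717 + 0.20283)^2 gives M 0.6355, M+2 0.3234, M+4 0.0411; the largest is M.
P(M) = C(2,0) × 0.79717^2 × 0.20283^0 = 1 × 0.63548001 × 1.0000 = 0.635480 (base)
P(M+4) = C(2,2) × 0.79717^0 × 0.20283^2 = 1 × 1.0000 × 0.04114001 = 0.041140
Relative intensity = 0.041140 / 0.635480 × 100 = 6.5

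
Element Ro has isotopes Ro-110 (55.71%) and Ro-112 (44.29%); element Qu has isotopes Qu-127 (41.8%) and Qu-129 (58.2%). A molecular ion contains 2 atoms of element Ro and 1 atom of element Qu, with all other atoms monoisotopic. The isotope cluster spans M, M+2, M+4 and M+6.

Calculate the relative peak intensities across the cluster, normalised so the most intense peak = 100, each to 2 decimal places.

33.53 : 100.00 : 95.42 : 29.51

Element Ro pattern (n=2): 0.31036041 : 0.49347918 : 0.19616041
Element Qu pattern (n=1): 0.4180 : 0.5820
Convolve the two distributions (both contribute in 2-u steps):
  M: 0.31036041×0.4180 = 0.129731
  M+2: 0.31036041×0.5820 + 0.49347918×0.4180 = 0.386904
  M+4: 0.49347918×0.5820 + 0.19616041×0.4180 = 0.369200
  M+6: 0.19616041×0.5820 = 0.114165
Scale to base peak (0.386904) = 100: 33.53 : 100.00 : 95.42 : 29.51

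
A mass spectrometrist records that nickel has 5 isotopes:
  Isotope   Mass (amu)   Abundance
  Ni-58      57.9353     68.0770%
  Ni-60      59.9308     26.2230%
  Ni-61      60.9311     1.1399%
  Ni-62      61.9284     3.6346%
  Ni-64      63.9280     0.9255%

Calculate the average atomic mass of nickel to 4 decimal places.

Weight each isotope mass by its fractional abundance: 0.680770 × 57.9353 + 0.262230 × 59.9308 + 0.011399 × 60.9311 + 0.036346 × 61.9284 + 0.009255 × 63.9280
= 39.44061 + 15.71565 + 0.69455 + 2.25085 + 0.59165 = 58.69331 amu

58.6933 amu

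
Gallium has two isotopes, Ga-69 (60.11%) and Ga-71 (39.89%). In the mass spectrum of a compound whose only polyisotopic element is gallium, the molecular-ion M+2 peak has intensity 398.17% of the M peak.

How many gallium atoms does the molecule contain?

With n Ga atoms, P(M+2)/P(M) = C(n,1)·p^(n−1)q / p^n = n·q/p = n · 0.3989/0.6011.
n = 3.9817 × 0.6011/0.3989 = 6.00 ≈ 6

6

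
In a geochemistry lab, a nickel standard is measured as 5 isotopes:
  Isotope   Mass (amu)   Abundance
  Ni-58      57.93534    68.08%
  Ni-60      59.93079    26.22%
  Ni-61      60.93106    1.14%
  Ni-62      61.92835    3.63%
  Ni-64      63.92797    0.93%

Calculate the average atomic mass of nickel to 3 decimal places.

58.693 amu

The abundance-weighted mean is 0.6808 × 57.93534 + 0.2622 × 59.93079 + 0.0114 × 60.93106 + 0.0363 × 61.92835 + 0.0093 × 63.92797
= 39.442379 + 15.713853 + 0.694614 + 2.247999 + 0.594530 = 58.693375 amu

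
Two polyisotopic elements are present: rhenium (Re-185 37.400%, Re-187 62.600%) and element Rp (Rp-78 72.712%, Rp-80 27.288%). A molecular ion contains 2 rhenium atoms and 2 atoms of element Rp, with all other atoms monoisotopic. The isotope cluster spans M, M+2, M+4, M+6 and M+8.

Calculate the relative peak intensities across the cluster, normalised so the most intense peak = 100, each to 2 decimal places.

Rhenium pattern (n=2): 0.139876 : 0.468248 : 0.391876
Element Rp pattern (n=2): 0.52870349 : 0.39683301 : 0.07446349
Convolve the two distributions (both contribute in 2-u steps):
  M: 0.139876×0.52870349 = 0.073953
  M+2: 0.139876×0.39683301 + 0.468248×0.52870349 = 0.303072
  M+4: 0.139876×0.07446349 + 0.468248×0.39683301 + 0.391876×0.52870349 = 0.403418
  M+6: 0.468248×0.07446349 + 0.391876×0.39683301 = 0.190377
  M+8: 0.391876×0.07446349 = 0.029180
Scale to base peak (0.403418) = 100: 18.33 : 75.13 : 100.00 : 47.19 : 7.23

18.33 : 75.13 : 100.00 : 47.19 : 7.23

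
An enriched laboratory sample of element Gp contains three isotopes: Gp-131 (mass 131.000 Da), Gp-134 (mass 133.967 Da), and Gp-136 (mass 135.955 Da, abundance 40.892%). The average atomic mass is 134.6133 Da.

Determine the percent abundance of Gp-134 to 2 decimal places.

53.49%

Let x and y be the fractions of Gp-131 and Gp-134. Then x + y = 1 − 0.40892 = 0.59108 and 131.000x + 133.967y = 134.6133 − 0.40892×135.955 = 79.0185814.
Substituting: 131.000x + 133.967(0.59108 − x) = 79.0185814
(131.000 − 133.967)x = -0.16663296  ⇒  x = 0.05616, y = 0.53492
Gp-131: 5.62%, Gp-134: 53.49%.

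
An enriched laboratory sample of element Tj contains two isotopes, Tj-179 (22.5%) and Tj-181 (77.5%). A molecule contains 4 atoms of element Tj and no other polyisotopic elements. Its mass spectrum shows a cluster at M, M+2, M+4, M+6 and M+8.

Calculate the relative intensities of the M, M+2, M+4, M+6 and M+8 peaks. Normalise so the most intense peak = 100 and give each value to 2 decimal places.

The 4 Tj atoms are independent, so intensities follow the terms of (0.225 + 0.775)^4.
P(M) = 0.225^4 = 0.002563
P(M+2) = 4 × 0.225^3 × 0.775^1 = 0.035311
P(M+4) = 6 × 0.225^2 × 0.775^2 = 0.182440
P(M+6) = 4 × 0.225^1 × 0.775^3 = 0.418936
P(M+8) = 0.775^4 = 0.360750
The M+6 peak is largest (0.418936); scaling to 100 gives 0.61 : 8.43 : 43.55 : 100.00 : 86.11.

0.61 : 8.43 : 43.55 : 100.00 : 86.11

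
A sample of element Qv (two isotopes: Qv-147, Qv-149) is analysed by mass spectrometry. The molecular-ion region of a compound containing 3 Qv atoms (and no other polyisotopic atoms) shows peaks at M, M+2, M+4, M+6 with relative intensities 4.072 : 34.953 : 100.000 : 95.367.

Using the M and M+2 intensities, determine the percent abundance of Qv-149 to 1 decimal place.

74.1%

If p is the fraction of Qv that is Qv-147, then I(M+2)/I(M) = [C(3,1)·p^2·(1−p)] / p^3 = 3·(1−p)/p = 34.953/4.072 = 8.5837
(1−p)/p = 8.5837/3 = 2.8612  ⇒  p = 1/(1 + 2.8612) = 0.2590
Qv-147: 25.9%, Qv-149: 74.1%.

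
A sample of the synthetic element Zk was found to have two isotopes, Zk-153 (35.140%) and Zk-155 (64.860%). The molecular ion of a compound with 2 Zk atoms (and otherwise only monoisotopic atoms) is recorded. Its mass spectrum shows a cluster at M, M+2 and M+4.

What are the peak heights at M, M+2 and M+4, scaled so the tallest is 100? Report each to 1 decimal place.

27.1 : 100.0 : 92.3

Expanding (0.35140 + 0.64860)^2:
P(M) = 0.35140^2 = 0.123482
P(M+2) = 2 × 0.35140^1 × 0.64860^1 = 0.455836
P(M+4) = 0.64860^2 = 0.420682
The M+2 peak is largest (0.455836); scaling to 100 gives 27.1 : 100.0 : 92.3.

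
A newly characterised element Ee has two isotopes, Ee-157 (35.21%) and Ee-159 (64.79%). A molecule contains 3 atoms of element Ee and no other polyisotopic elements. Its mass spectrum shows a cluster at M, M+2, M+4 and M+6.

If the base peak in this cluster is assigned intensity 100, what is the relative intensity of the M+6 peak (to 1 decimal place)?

61.3

Binomial terms of (0.3521 + 0.6479)^3: M 0.0437, M+2 0.2410, M+4 0.4434, M+6 0.2720 → M+4 is the base peak.
P(M+4) = C(3,2) × 0.3521^1 × 0.6479^2 = 3 × 0.3521 × 0.41977441 = 0.443408 (base)
P(M+6) = C(3,3) × 0.3521^0 × 0.6479^3 = 1 × 1.0000 × 0.27197184 = 0.271972
Relative intensity = 0.271972 / 0.443408 × 100 = 61.3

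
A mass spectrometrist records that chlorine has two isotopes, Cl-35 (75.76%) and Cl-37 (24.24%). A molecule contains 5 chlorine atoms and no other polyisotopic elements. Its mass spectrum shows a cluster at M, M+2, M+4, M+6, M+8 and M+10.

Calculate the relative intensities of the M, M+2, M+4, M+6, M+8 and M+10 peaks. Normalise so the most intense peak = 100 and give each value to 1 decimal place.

The 5 Cl atoms are independent, so intensities follow the terms of (0.7576 + 0.2424)^5.
P(M) = 0.7576^5 = 0.249574
P(M+2) = 5 × 0.7576^4 × 0.2424^1 = 0.399266
P(M+4) = 10 × 0.7576^3 × 0.2424^2 = 0.255497
P(M+6) = 10 × 0.7576^2 × 0.2424^3 = 0.081748
P(M+8) = 5 × 0.7576^1 × 0.2424^4 = 0.013078
P(M+10) = 0.2424^5 = 0.000837
The M+2 peak is largest (0.399266); scaling to 100 gives 62.5 : 100.0 : 64.0 : 20.5 : 3.3 : 0.2.

62.5 : 100.0 : 64.0 : 20.5 : 3.3 : 0.2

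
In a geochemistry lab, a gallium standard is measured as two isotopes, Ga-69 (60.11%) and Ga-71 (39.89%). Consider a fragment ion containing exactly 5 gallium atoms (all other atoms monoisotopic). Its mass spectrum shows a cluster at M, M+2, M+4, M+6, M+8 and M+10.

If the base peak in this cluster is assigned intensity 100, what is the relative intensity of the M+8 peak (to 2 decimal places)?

22.02

Term probabilities: M 0.0785, M+2 0.2604, M+4 0.3456, M+6 0.2293, M+8 0.0761, M+10 0.0101. Base peak = M+4.
P(M+4) = C(5,2) × 0.6011^3 × 0.3989^2 = 10 × 0.21719018 × 0.15912121 = 0.345596 (base)
P(M+8) = C(5,4) × 0.6011^1 × 0.3989^4 = 5 × 0.6011 × 0.02531956 = 0.076098
Relative intensity = 0.076098 / 0.345596 × 100 = 22.02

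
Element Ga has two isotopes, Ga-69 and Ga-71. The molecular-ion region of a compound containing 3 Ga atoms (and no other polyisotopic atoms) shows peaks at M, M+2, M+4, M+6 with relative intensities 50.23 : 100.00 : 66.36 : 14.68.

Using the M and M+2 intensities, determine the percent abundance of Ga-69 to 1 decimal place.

If p is the fraction of Ga that is Ga-69, then I(M+2)/I(M) = [C(3,1)·p^2·(1−p)] / p^3 = 3·(1−p)/p = 100.00/50.23 = 1.9908
(1−p)/p = 1.9908/3 = 0.6636  ⇒  p = 1/(1 + 0.6636) = 0.6011
Ga-69: 60.1%, Ga-71: 39.9%.

60.1%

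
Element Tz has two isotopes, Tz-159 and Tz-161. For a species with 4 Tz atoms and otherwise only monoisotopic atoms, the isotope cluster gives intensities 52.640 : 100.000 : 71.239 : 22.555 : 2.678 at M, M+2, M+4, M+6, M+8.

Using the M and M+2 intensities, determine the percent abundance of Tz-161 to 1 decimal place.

Let p = fractional abundance of Tz-159. I(M+2)/I(M) = [C(4,1)·p^3·(1−p)] / p^4 = 4·(1−p)/p = 100.000/52.640 = 1.8997
(1−p)/p = 1.8997/4 = 0.4749  ⇒  p = 1/(1 + 0.4749) = 0.6780
Tz-159: 67.8%, Tz-161: 32.2%.

32.2%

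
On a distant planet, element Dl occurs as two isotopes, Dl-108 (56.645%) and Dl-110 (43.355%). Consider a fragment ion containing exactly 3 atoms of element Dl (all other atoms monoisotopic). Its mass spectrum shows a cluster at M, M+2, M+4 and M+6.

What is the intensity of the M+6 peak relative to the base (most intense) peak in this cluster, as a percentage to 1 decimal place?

19.5%

(0.56645 + 0.43355)^3 gives M 0.1818, M+2 0.4173, M+4 0.3194, M+6 0.0815; the largest is M+2.
P(M+2) = C(3,1) × 0.56645^2 × 0.43355^1 = 3 × 0.3208656 × 0.43355 = 0.417334 (base)
P(M+6) = C(3,3) × 0.56645^0 × 0.43355^3 = 1 × 1.0000 × 0.08149249 = 0.081492
Relative intensity = 0.081492 / 0.417334 × 100 = 19.5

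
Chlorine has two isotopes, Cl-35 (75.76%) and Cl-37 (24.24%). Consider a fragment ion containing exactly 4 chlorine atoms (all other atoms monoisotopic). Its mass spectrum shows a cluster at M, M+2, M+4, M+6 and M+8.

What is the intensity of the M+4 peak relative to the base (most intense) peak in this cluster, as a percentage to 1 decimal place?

(0.7576 + 0.2424)^4 gives M 0.3294, M+2 0.4216, M+4 0.2023, M+6 0.0432, M+8 0.0035; the largest is M+2.
P(M+2) = C(4,1) × 0.7576^3 × 0.2424^1 = 4 × 0.4348304 × 0.2424 = 0.421612 (base)
P(M+4) = C(4,2) × 0.7576^2 × 0.2424^2 = 6 × 0.57395776 × 0.05875776 = 0.202347
Relative intensity = 0.202347 / 0.421612 × 100 = 48.0

48.0%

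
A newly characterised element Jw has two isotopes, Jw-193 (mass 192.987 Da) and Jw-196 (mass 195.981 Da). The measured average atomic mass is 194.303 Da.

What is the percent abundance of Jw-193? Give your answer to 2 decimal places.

With x = fraction of Jw-193 (so Jw-196 is 1 − x):
192.987·x + 195.981·(1 − x) = 194.303
(192.987 − 195.981)·x = 194.303 − 195.981
x = -1.678 / -2.994 = 0.56045 → 56.05% Jw-193, 43.95% Jw-196.

56.05%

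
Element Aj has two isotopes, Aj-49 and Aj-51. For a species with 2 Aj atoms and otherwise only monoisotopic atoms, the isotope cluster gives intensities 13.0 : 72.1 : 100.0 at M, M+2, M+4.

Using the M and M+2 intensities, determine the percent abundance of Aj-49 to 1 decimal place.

Write p for the Aj-49 fraction. I(M+2)/I(M) = [C(2,1)·p^1·(1−p)] / p^2 = 2·(1−p)/p = 72.1/13.0 = 5.5462
(1−p)/p = 5.5462/2 = 2.7731  ⇒  p = 1/(1 + 2.7731) = 0.2650
Aj-49: 26.5%, Aj-51: 73.5%.

26.5%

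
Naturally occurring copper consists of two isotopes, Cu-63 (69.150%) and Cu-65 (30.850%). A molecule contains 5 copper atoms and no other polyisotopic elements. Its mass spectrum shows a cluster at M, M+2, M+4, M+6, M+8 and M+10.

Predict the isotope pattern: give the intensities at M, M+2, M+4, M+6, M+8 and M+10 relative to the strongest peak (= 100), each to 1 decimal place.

44.8 : 100.0 : 89.2 : 39.8 : 8.9 : 0.8

The 5 Cu atoms are independent, so intensities follow the terms of (0.69150 + 0.30850)^5.
P(M) = 0.69150^5 = 0.158111
P(M+2) = 5 × 0.69150^4 × 0.30850^1 = 0.352691
P(M+4) = 10 × 0.69150^3 × 0.30850^2 = 0.314693
P(M+6) = 10 × 0.69150^2 × 0.30850^3 = 0.140394
P(M+8) = 5 × 0.69150^1 × 0.30850^4 = 0.031317
P(M+10) = 0.30850^5 = 0.002794
The M+2 peak is largest (0.352691); scaling to 100 gives 44.8 : 100.0 : 89.2 : 39.8 : 8.9 : 0.8.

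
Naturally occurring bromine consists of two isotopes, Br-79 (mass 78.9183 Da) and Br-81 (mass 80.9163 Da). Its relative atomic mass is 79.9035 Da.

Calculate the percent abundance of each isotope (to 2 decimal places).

With x = fraction of Br-79 (so Br-81 is 1 − x):
78.9183·x + 80.9163·(1 − x) = 79.9035
(78.9183 − 80.9163)·x = 79.9035 − 80.9163
x = -1.0128 / -1.9980 = 0.50691 → 50.69% Br-79, 49.31% Br-81.

Br-79: 50.69%, Br-81: 49.31%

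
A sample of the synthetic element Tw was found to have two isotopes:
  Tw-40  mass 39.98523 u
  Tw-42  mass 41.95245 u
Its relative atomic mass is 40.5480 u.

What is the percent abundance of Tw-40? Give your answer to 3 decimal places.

71.393%

Writing the weighted mean with unknown fraction x of Tw-40:
39.98523·x + 41.95245·(1 − x) = 40.5480
(39.98523 − 41.95245)·x = 40.5480 − 41.95245
x = -1.40445 / -1.96722 = 0.71393 → 71.393% Tw-40, 28.607% Tw-42.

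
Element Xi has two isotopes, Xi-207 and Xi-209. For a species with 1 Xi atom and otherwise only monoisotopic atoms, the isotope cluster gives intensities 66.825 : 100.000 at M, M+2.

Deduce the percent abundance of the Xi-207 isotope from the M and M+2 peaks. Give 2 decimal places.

40.06%

Write p for the Xi-207 fraction. I(M+2)/I(M) = [C(1,1)·p^0·(1−p)] / p^1 = 1·(1−p)/p = 100.000/66.825 = 1.4964
(1−p)/p = 1.4964/1 = 1.4964  ⇒  p = 1/(1 + 1.4964) = 0.4006
Xi-207: 40.06%, Xi-209: 59.94%.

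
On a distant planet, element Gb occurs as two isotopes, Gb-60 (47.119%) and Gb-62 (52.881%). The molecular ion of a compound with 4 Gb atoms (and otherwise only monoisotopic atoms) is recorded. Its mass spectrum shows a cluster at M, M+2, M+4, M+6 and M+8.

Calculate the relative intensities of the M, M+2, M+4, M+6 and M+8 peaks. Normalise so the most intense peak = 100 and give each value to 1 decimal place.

13.2 : 59.4 : 100.0 : 74.8 : 21.0

Expanding (0.47119 + 0.52881)^4:
P(M) = 0.47119^4 = 0.049293
P(M+2) = 4 × 0.47119^3 × 0.52881^1 = 0.221283
P(M+4) = 6 × 0.47119^2 × 0.52881^2 = 0.372514
P(M+6) = 4 × 0.47119^1 × 0.52881^3 = 0.278712
P(M+8) = 0.52881^4 = 0.078199
The M+4 peak is largest (0.372514); scaling to 100 gives 13.2 : 59.4 : 100.0 : 74.8 : 21.0.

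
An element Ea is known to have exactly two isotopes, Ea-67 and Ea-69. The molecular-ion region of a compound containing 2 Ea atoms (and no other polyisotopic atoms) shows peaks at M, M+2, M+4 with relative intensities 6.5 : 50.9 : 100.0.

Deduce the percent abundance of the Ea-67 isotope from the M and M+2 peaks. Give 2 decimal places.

Write p for the Ea-67 fraction. I(M+2)/I(M) = [C(2,1)·p^1·(1−p)] / p^2 = 2·(1−p)/p = 50.9/6.5 = 7.8308
(1−p)/p = 7.8308/2 = 3.9154  ⇒  p = 1/(1 + 3.9154) = 0.2034
Ea-67: 20.34%, Ea-69: 79.66%.

20.34%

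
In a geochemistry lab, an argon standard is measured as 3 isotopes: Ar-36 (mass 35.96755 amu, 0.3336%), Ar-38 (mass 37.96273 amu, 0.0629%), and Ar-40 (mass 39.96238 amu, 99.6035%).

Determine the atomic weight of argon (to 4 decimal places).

Average mass = Σ (abundance × isotope mass) = 0.003336 × 35.96755 + 0.000629 × 37.96273 + 0.996035 × 39.96238
= 0.119988 + 0.023879 + 39.803929 = 39.947796 amu

39.9478 amu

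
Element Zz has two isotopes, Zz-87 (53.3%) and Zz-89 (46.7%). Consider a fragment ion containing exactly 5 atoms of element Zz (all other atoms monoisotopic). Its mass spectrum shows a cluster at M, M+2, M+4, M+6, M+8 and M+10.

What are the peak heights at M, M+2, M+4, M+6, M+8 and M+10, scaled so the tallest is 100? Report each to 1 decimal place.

13.0 : 57.1 : 100.0 : 87.6 : 38.4 : 6.7

Each Zz atom is independently Zz-87 (p = 0.533) or Zz-89 (q = 0.467); the cluster is the binomial expansion (p + q)^5.
P(M) = 0.533^5 = 0.043017
P(M+2) = 5 × 0.533^4 × 0.467^1 = 0.188450
P(M+4) = 10 × 0.533^3 × 0.467^2 = 0.330229
P(M+6) = 10 × 0.533^2 × 0.467^3 = 0.289338
P(M+8) = 5 × 0.533^1 × 0.467^4 = 0.126755
P(M+10) = 0.467^5 = 0.022212
The M+4 peak is largest (0.330229); scaling to 100 gives 13.0 : 57.1 : 100.0 : 87.6 : 38.4 : 6.7.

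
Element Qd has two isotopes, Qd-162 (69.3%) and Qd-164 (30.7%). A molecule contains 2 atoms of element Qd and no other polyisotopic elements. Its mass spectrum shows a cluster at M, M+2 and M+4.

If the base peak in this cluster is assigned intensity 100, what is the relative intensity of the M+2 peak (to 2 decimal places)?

(0.693 + 0.307)^2 gives M 0.4802, M+2 0.4255, M+4 0.0942; the largest is M.
P(M) = C(2,0) × 0.693^2 × 0.307^0 = 1 × 0.480249 × 1.0000 = 0.480249 (base)
P(M+2) = C(2,1) × 0.693^1 × 0.307^1 = 2 × 0.6930 × 0.3070 = 0.425502
Relative intensity = 0.425502 / 0.480249 × 100 = 88.60

88.60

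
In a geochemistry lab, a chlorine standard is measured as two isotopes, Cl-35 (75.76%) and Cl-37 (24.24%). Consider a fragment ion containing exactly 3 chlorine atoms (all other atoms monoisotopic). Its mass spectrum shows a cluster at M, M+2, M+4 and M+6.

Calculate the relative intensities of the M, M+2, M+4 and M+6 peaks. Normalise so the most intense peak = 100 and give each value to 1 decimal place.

The 3 Cl atoms are independent, so intensities follow the terms of (0.7576 + 0.2424)^3.
P(M) = 0.7576^3 = 0.434830
P(M+2) = 3 × 0.7576^2 × 0.2424^1 = 0.417382
P(M+4) = 3 × 0.7576^1 × 0.2424^2 = 0.133545
P(M+6) = 0.2424^3 = 0.014243
The M peak is largest (0.434830); scaling to 100 gives 100.0 : 96.0 : 30.7 : 3.3.

100.0 : 96.0 : 30.7 : 3.3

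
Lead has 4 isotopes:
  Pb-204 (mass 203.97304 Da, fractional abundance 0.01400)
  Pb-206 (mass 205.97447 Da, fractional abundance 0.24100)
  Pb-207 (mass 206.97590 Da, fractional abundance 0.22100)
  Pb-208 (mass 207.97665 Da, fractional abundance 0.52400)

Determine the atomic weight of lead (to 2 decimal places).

207.22 Da

Average mass = Σ (abundance × isotope mass) = 0.01400 × 203.97304 + 0.24100 × 205.97447 + 0.22100 × 206.97590 + 0.52400 × 207.97665
= 2.855623 + 49.639847 + 45.741674 + 108.979765 = 207.216909 Da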